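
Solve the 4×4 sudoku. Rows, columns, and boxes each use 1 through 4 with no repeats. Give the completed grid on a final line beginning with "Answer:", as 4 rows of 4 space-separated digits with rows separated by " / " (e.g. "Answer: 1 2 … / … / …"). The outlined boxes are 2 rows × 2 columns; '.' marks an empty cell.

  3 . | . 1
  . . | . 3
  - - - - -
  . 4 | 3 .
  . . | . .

Step 1. [r1c2∈{2}] only 2 remains possible at r1c2. So r1c2=2.
Step 2. [r3c1∈{1,2}] in row 3, 1 fits only at r3c1. So r3c1=1.
Step 3. [r2c3∈{2,4}] r2c3 is the only open cell in row 2 admitting 2 ⇒ r2c3=2.
Step 4. [r4c4∈{2,4}] col 4 places 4 nowhere but r4c4. So r4c4=4.
Step 5. [r2c2∈{1}] r2c2's peers cover all but 1 ⇒ r2c2=1.
Step 6. [r1c3∈{4}] r1c3 is down to just 4. So r1c3=4.
Step 7. [r4c1∈{2}] nothing but 2 survives at r4c1, so r4c1=2.
Step 8. [r3c4∈{2}] r3c4 has the single candidate 2, so r3c4=2.
Step 9. [r4c3∈{1}] r4c3 is down to just 1 ⇒ r4c3=1.
Step 10. [r4c2∈{3}] r4c2 is down to just 3. So r4c2=3.
Step 11. [r2c1∈{4}] nothing but 4 survives at r2c1 ⇒ r2c1=4.

Answer: 3 2 4 1 / 4 1 2 3 / 1 4 3 2 / 2 3 1 4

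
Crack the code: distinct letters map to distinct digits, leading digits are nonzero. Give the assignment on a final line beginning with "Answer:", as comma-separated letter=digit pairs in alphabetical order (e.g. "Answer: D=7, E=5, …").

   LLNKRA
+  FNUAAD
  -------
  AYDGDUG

Step 1. [col 1: A + D ≡ G (mod 10)] several values work for D in column 1 (A + D ≡ G (mod 10), carry-in 0); try D=4. So D=4.
Step 2. [col 1: A + D ≡ G (mod 10)] column 1 (A + D ≡ G (mod 10), carry-in 0) doesn't pin A yet; pick A=1 and continue, so A=1.
Step 3. [col 1: A + D ≡ G (mod 10)] in column 1 we have A+D≡G with carry-in 0; given A=1, D=4 and digits 1,4 already taken and all letters distinct, that pins G to 5. So G=5.
Step 4. [col 2: R + A ≡ U (mod 10)] column 2 (R + A ≡ U (mod 10), carry-in 0) doesn't pin U yet; pick U=9 and continue, so U=9.
Step 5. [col 2: R + A ≡ U (mod 10)] in column 2 we have R+A≡U with carry-in 0; given A=1, U=9 and digits 1,4,5,9 already taken and all letters distinct, that pins R to 8. So R=8.
Step 6. [col 3: K + A ≡ D (mod 10)] column 3 reads K+A+carry(0)=D with A=1, D=4; with digits 1,4,5,8,9 already taken and all letters distinct, the only value for K is 3. So K=3.
Step 7. [col 4: N + U ≡ G (mod 10)] from column 4 (U=9, G=5, carry-in 0, digits 1,3,4,5,8,9 already taken and all letters distinct): N must equal 6 ⇒ N=6.
Step 8. [col 5: L + N ≡ D (mod 10)] column 5 reads L+N+carry(1)=D with N=6, D=4; with digits 1,3,4,5,6,8,9 already taken and all letters distinct, the only value for L is 7 ⇒ L=7.
Step 9. [col 6: L + F ≡ Y (mod 10)] in column 6 we have L+F≡Y with carry-in 1; given L=7 and digits 1,3,4,5,6,7,8,9 already taken and all letters distinct, that pins F to 2. So F=2.
Step 10. [col 6: L + F ≡ Y (mod 10)] column 6 reads L+F+carry(1)=Y with L=7, F=2; with digits 1,2,3,4,5,6,7,8,9 already taken and all letters distinct, the only value for Y is 0, so Y=0.

Answer: A=1, D=4, F=2, G=5, K=3, L=7, N=6, R=8, U=9, Y=0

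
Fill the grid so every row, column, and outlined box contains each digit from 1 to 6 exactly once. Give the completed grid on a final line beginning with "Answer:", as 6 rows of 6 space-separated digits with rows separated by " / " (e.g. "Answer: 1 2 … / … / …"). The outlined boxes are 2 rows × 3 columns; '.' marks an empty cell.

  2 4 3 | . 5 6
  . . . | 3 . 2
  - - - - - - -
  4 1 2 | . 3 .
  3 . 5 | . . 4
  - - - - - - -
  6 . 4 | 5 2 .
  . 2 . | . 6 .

Step 1. [r6c3∈{1}] r6c3 is down to just 1 ⇒ r6c3=1.
Step 2. [r2c1∈{1,5}] across col 1, 1 lands solely at r2c1, so r2c1=1.
Step 3. [r4c4∈{1,2,6}] row 4 places 2 nowhere but r4c4, so r4c4=2.
Step 4. [r2c3∈{6}] nothing but 6 survives at r2c3 ⇒ r2c3=6.
Step 5. [r6c6∈{3}] r6c6 has the single candidate 3 ⇒ r6c6=3.
Step 6. [r4c2∈{6}] r4c2's peers cover all but 6 ⇒ r4c2=6.
Step 7. [r3c4∈{6}] r3c4 has the single candidate 6 ⇒ r3c4=6.
Step 8. [r4c5∈{1}] only 1 remains possible at r4c5. So r4c5=1.
Step 9. [r2c2∈{5}] r2c2 is down to just 5, so r2c2=5.
Step 10. [r5c6∈{1}] r5c6 is down to just 1 ⇒ r5c6=1.
Step 11. [r5c2∈{3}] nothing but 3 survives at r5c2 ⇒ r5c2=3.
Step 12. [r1c4∈{1}] r1c4 is down to just 1 ⇒ r1c4=1.
Step 13. [r6c1∈{5}] r6c1's peers cover all but 5. So r6c1=5.
Step 14. [r3c6∈{5}] r3c6 is down to just 5 ⇒ r3c6=5.
Step 15. [r2c5∈{4}] only 4 remains possible at r2c5, so r2c5=4.
Step 16. [r6c4∈{4}] nothing but 4 survives at r6c4 ⇒ r6c4=4.

Answer: 2 4 3 1 5 6 / 1 5 6 3 4 2 / 4 1 2 6 3 5 / 3 6 5 2 1 4 / 6 3 4 5 2 1 / 5 2 1 4 6 3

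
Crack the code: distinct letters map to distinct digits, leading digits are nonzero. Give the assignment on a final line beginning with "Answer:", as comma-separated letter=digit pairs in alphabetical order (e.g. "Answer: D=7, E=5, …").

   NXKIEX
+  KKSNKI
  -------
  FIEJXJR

Step 1. [col 1: X + I ≡ R (mod 10)] column 1 (X + I ≡ R (mod 10), carry-in 0) doesn't pin I yet; pick I=2 and continue, so I=2.
Step 2. [F] adding two 6-digit numbers gives at most 6+1 digits, and here it does — F is that final carry and must be 1 ⇒ F=1.
Step 3. [col 1: X + I ≡ R (mod 10)] R=0 is one option consistent with column 1 (X + I ≡ R (mod 10), carry-in 0) — take it, so R=0.
Step 4. [col 1: X + I ≡ R (mod 10)] column 1: given I=2, R=0, carry-in 0, and digits 0,1,2 already taken and all letters distinct, X+I≡R (mod 10) forces X=8. So X=8.
Step 5. [col 2: E + K ≡ J (mod 10)] several values work for K in column 2 (E + K ≡ J (mod 10), carry-in 1); try K=5 ⇒ K=5.
Step 6. [col 2: E + K ≡ J (mod 10)] column 2 (E + K ≡ J (mod 10), carry-in 1) doesn't pin E yet; pick E=3 and continue, so E=3.
Step 7. [col 2: E + K ≡ J (mod 10)] from column 2 (E=3, K=5, carry-in 1, digits 0,1,2,3,5,8 already taken and all letters distinct): J must equal 9. So J=9.
Step 8. [col 3: I + N ≡ X (mod 10)] column 3: given I=2, X=8, carry-in 0, and digits 0,1,2,3,5,8,9 already taken and all letters distinct, I+N≡X (mod 10) forces N=6. So N=6.
Step 9. [col 4: K + S ≡ J (mod 10)] in column 4 we have K+S≡J with carry-in 0; given K=5, J=9 and digits 0,1,2,3,5,6,8,9 already taken and all letters distinct, that pins S to 4. So S=4.

Answer: E=3, F=1, I=2, J=9, K=5, N=6, R=0, S=4, X=8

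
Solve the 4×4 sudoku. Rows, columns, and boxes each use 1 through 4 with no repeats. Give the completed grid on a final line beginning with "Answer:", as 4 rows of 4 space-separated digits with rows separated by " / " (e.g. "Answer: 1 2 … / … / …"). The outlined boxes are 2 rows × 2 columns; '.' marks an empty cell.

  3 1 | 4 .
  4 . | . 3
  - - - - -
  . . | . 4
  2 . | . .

Step 1. [r3c3∈{1,2,3}] row 3 places 2 nowhere but r3c3 ⇒ r3c3=2.
Step 2. [r4c3∈{1,3}] across col 3, 3 lands solely at r4c3. So r4c3=3.
Step 3. [r1c4∈{2}] r1c4 has the single candidate 2 ⇒ r1c4=2.
Step 4. [r4c2∈{4}] r4c2 has the single candidate 4 ⇒ r4c2=4.
Step 5. [r2c2∈{2}] r2c2's peers cover all but 2 ⇒ r2c2=2.
Step 6. [r3c1∈{1}] r3c1's peers cover all but 1. So r3c1=1.
Step 7. [r3c2∈{3}] only 3 remains possible at r3c2, so r3c2=3.
Step 8. [r4c4∈{1}] r4c4 is down to just 1. So r4c4=1.
Step 9. [r2c3∈{1}] r2c3's peers cover all but 1 ⇒ r2c3=1.

Answer: 3 1 4 2 / 4 2 1 3 / 1 3 2 4 / 2 4 3 1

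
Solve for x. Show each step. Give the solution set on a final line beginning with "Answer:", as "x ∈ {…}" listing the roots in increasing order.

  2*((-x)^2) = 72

Step 1. [2*((-x)^2) = 72] LHS = 2·(…); ÷2 both sides, so div: (-x)^2 = 36.
Step 2. [(-x)^2 = 36] LHS squared, RHS 36 ≥ 0: apply √ (±) ⇒ sqrt: -x = 6 or -6.
Step 3. [-x = 6 or -6] LHS negated; negate both sides. So neg: x = -6 or 6.

Answer: x ∈ {-6, 6}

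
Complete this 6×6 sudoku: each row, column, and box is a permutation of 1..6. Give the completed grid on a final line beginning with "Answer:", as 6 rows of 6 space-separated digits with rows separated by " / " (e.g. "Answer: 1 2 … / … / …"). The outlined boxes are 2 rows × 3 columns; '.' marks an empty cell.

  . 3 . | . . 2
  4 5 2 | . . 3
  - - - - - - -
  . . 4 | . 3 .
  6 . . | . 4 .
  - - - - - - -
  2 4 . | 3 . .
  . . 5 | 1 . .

Step 1. [r1c3∈{1,6}] r1c3 is the only open cell in box 1 admitting 6. So r1c3=6.
Step 2. [r3c1∈{1,5}] across col 1, 5 lands solely at r3c1. So r3c1=5.
Step 3. [r2c4∈{6}] r2c4's peers cover all but 6, so r2c4=6.
Step 4. [r3c6∈{1,6}] in row 3, 6 fits only at r3c6 ⇒ r3c6=6.
Step 5. [r3c2∈{1,2}] in row 3, 1 fits only at r3c2 ⇒ r3c2=1.
Step 6. [r5c6∈{5}] r5c6's peers cover all but 5. So r5c6=5.
Step 7. [r4c4∈{2,5}] in row 4, 5 fits only at r4c4, so r4c4=5.
Step 8. [r5c5∈{6}] nothing but 6 survives at r5c5 ⇒ r5c5=6.
Step 9. [r1c1∈{1}] only 1 remains possible at r1c1, so r1c1=1.
Step 10. [r2c5∈{1}] r2c5's peers cover all but 1, so r2c5=1.
Step 11. [r3c4∈{2}] nothing but 2 survives at r3c4, so r3c4=2.
Step 12. [r4c2∈{2}] r4c2 is down to just 2, so r4c2=2.
Step 13. [r4c3∈{3}] only 3 remains possible at r4c3 ⇒ r4c3=3.
Step 14. [r5c3∈{1}] r5c3 is down to just 1. So r5c3=1.
Step 15. [r6c1∈{3}] r6c1 has the single candidate 3. So r6c1=3.
Step 16. [r4c6∈{1}] only 1 remains possible at r4c6 ⇒ r4c6=1.
Step 17. [r1c4∈{4}] r1c4 is down to just 4, so r1c4=4.
Step 18. [r6c2∈{6}] r6c2's peers cover all but 6, so r6c2=6.
Step 19. [r6c5∈{2}] r6c5's peers cover all but 2, so r6c5=2.
Step 20. [r6c6∈{4}] r6c6's peers cover all but 4 ⇒ r6c6=4.
Step 21. [r1c5∈{5}] nothing but 5 survives at r1c5, so r1c5=5.

Answer: 1 3 6 4 5 2 / 4 5 2 6 1 3 / 5 1 4 2 3 6 / 6 2 3 5 4 1 / 2 4 1 3 6 5 / 3 6 5 1 2 4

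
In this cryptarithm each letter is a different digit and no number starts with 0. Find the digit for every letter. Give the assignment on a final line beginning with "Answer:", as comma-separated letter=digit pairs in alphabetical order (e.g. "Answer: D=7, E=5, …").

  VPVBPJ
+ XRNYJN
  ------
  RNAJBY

Step 1. [col 1: J + N ≡ Y (mod 10)] N=1 is one option consistent with column 1 (J + N ≡ Y (mod 10), carry-in 0) — take it. So N=1.
Step 2. [col 1: J + N ≡ Y (mod 10)] column 1 (J + N ≡ Y (mod 10), carry-in 0) doesn't pin Y yet; pick Y=7 and continue ⇒ Y=7.
Step 3. [col 1: J + N ≡ Y (mod 10)] from column 1 (N=1, Y=7, carry-in 0, digits 1,7 already taken and all letters distinct): J must equal 6. So J=6.
Step 4. [col 2: P + J ≡ B (mod 10)] column 2 (P + J ≡ B (mod 10), carry-in 0) doesn't pin P yet; pick P=3 and continue, so P=3.
Step 5. [col 2: P + J ≡ B (mod 10)] from column 2 (P=3, J=6, carry-in 0, digits 1,3,6,7 already taken and all letters distinct): B must equal 9, so B=9.
Step 6. [col 4: V + N ≡ A (mod 10)] no forcing yet in column 4 (carry-in 1); V=2 is free and consistent — try it. So V=2.
Step 7. [col 4: V + N ≡ A (mod 10)] column 4: given V=2, N=1, carry-in 1, and digits 1,2,3,6,7,9 already taken and all letters distinct, V+N≡A (mod 10) forces A=4 ⇒ A=4.
Step 8. [col 5: P + R ≡ N (mod 10)] in column 5 we have P+R≡N with carry-in 0; given P=3, N=1 and digits 1,2,3,4,6,7,9 already taken and all letters distinct, that pins R to 8. So R=8.
Step 9. [col 6: V + X ≡ R (mod 10)] in column 6 we have V+X≡R with carry-in 1; given V=2, R=8 and digits 1,2,3,4,6,7,8,9 already taken and all letters distinct, that pins X to 5 ⇒ X=5.

Answer: A=4, B=9, J=6, N=1, P=3, R=8, V=2, X=5, Y=7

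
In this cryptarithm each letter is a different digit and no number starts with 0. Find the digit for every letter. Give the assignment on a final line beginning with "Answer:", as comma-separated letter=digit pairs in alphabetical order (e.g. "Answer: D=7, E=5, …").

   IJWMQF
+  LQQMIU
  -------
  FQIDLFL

Step 1. [col 1: F + U ≡ L (mod 10)] column 1 (F + U ≡ L (mod 10), carry-in 0) doesn't pin F yet; pick F=1 and continue ⇒ F=1.
Step 2. [col 1: F + U ≡ L (mod 10)] column 1 (F + U ≡ L (mod 10), carry-in 0) doesn't pin U yet; pick U=8 and continue ⇒ U=8.
Step 3. [col 1: F + U ≡ L (mod 10)] column 1 reads F+U+carry(0)=L with F=1, U=8; with digits 1,8 already taken and all letters distinct, the only value for L is 9 ⇒ L=9.
Step 4. [col 2: Q + I ≡ F (mod 10)] no forcing yet in column 2 (carry-in 0); Q=5 is free and consistent — try it. So Q=5.
Step 5. [col 2: Q + I ≡ F (mod 10)] column 2: given Q=5, F=1, carry-in 0, and digits 1,5,8,9 already taken and all letters distinct, Q+I≡F (mod 10) forces I=6. So I=6.
Step 6. [col 3: M + M ≡ L (mod 10)] in column 3 we have M+M≡L with carry-in 1; given L=9 and digits 1,5,6,8,9 already taken and all letters distinct, that pins M to 4, so M=4.
Step 7. [col 4: W + Q ≡ D (mod 10)] several values work for D in column 4 (W + Q ≡ D (mod 10), carry-in 0); try D=2 ⇒ D=2.
Step 8. [col 4: W + Q ≡ D (mod 10)] column 4: given Q=5, D=2, carry-in 0, and digits 1,2,4,5,6,8,9 already taken and all letters distinct, W+Q≡D (mod 10) forces W=7, so W=7.
Step 9. [col 5: J + Q ≡ I (mod 10)] column 5: given Q=5, I=6, carry-in 1, and digits 1,2,4,5,6,7,8,9 already taken and all letters distinct, J+Q≡I (mod 10) forces J=0. So J=0.

Answer: D=2, F=1, I=6, J=0, L=9, M=4, Q=5, U=8, W=7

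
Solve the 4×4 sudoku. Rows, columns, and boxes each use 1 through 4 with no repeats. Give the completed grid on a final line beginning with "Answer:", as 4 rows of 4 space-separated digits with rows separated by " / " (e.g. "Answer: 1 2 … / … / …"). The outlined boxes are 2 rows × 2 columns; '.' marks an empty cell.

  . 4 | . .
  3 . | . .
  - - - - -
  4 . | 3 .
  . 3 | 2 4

Step 1. [r1c3∈{1}] r1c3's peers cover all but 1 ⇒ r1c3=1.
Step 2. [r2c2∈{1,2}] r2c2 is the only open cell in row 2 admitting 1, so r2c2=1.
Step 3. [r1c1∈{2}] r1c1 is down to just 2 ⇒ r1c1=2.
Step 4. [r3c4∈{1}] r3c4 has the single candidate 1. So r3c4=1.
Step 5. [r3c2∈{2}] nothing but 2 survives at r3c2, so r3c2=2.
Step 6. [r4c1∈{1}] nothing but 1 survives at r4c1, so r4c1=1.
Step 7. [r2c3∈{4}] only 4 remains possible at r2c3. So r2c3=4.
Step 8. [r2c4∈{2}] nothing but 2 survives at r2c4, so r2c4=2.
Step 9. [r1c4∈{3}] nothing but 3 survives at r1c4. So r1c4=3.

Answer: 2 4 1 3 / 3 1 4 2 / 4 2 3 1 / 1 3 2 4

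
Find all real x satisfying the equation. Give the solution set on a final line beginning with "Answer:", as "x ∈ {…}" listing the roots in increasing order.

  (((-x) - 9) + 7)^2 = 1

Step 1. [(((-x) - 9) + 7)^2 = 1] LHS squared, RHS 1 ≥ 0: apply √ (±) ⇒ sqrt: ((-x) - 9) + 7 = 1 or -1.
Step 2. [((-x) - 9) + 7 = 1 or -1] peel the +7: subtract 7 from each side, so sub: (-x) - 9 = -6 or -8.
Step 3. [(-x) - 9 = -6 or -8] -9 is outermost — add 9 both sides. So sub: -x = 3 or 1.
Step 4. [-x = 3 or 1] LHS negated; negate both sides, so neg: x = -3 or -1.

Answer: x ∈ {-3, -1}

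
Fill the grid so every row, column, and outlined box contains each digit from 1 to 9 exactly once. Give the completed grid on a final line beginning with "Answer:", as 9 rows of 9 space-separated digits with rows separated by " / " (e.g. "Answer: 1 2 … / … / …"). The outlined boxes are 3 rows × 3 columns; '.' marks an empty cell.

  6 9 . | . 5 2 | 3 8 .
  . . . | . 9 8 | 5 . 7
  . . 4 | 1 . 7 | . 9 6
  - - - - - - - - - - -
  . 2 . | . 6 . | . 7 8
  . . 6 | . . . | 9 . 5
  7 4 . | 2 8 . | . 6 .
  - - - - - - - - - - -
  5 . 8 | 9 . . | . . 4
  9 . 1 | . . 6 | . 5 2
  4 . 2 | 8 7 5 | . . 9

Step 1. [r2c3∈{3}] r2c3 has the single candidate 3, so r2c3=3.
Step 2. [r6c7∈{1}] nothing but 1 survives at r6c7 ⇒ r6c7=1.
Step 3. [r2c8∈{1,2,4}] across box 3, 4 lands solely at r2c8 ⇒ r2c8=4.
Step 4. [r4c4∈{3,4,5}] col 4 places 5 nowhere but r4c4. So r4c4=5.
Step 5. [r3c5∈{3}] r3c5 is down to just 3 ⇒ r3c5=3.
Step 6. [r2c2∈{1}] r2c2 is down to just 1. So r2c2=1.
Step 7. [r1c4∈{4}] r1c4's peers cover all but 4. So r1c4=4.
Step 8. [r8c4∈{3}] nothing but 3 survives at r8c4. So r8c4=3.
Step 9. [r7c6∈{1}] only 1 remains possible at r7c6, so r7c6=1.
Step 10. [r7c8∈{3}] r7c8 has the single candidate 3 ⇒ r7c8=3.
Step 11. [r9c7∈{6}] r9c7 is down to just 6 ⇒ r9c7=6.
Step 12. [r4c3∈{9}] only 9 remains possible at r4c3, so r4c3=9.
Step 13. [r7c7∈{7}] r7c7 has the single candidate 7 ⇒ r7c7=7.
Step 14. [r5c5∈{1,4}] 1 has one home in col 5: r5c5 ⇒ r5c5=1.
Step 15. [r5c6∈{3,4}] across row 5, 4 lands solely at r5c6 ⇒ r5c6=4.
Step 16. [r4c6∈{3}] r4c6 is down to just 3. So r4c6=3.
Step 17. [r5c1∈{3,8}] r5c1 is the only open cell in col 1 admitting 3, so r5c1=3.
Step 18. [r3c1∈{2,8}] across col 1, 8 lands solely at r3c1, so r3c1=8.
Step 19. [r6c3∈{5}] r6c3's peers cover all but 5. So r6c3=5.
Step 20. [r6c6∈{9}] only 9 remains possible at r6c6. So r6c6=9.
Step 21. [r8c2∈{7}] only 7 remains possible at r8c2 ⇒ r8c2=7.
Step 22. [r2c1∈{2}] r2c1's peers cover all but 2, so r2c1=2.
Step 23. [r5c4∈{7}] r5c4 is down to just 7 ⇒ r5c4=7.
Step 24. [r1c3∈{7}] only 7 remains possible at r1c3, so r1c3=7.
Step 25. [r4c7∈{4}] nothing but 4 survives at r4c7. So r4c7=4.
Step 26. [r5c8∈{2}] r5c8's peers cover all but 2. So r5c8=2.
Step 27. [r4c1∈{1}] nothing but 1 survives at r4c1. So r4c1=1.
Step 28. [r7c2∈{6}] r7c2 has the single candidate 6, so r7c2=6.
Step 29. [r9c2∈{3}] r9c2 is down to just 3, so r9c2=3.
Step 30. [r3c2∈{5}] r3c2 has the single candidate 5 ⇒ r3c2=5.
Step 31. [r3c7∈{2}] r3c7 is down to just 2. So r3c7=2.
Step 32. [r2c4∈{6}] only 6 remains possible at r2c4. So r2c4=6.
Step 33. [r5c2∈{8}] r5c2 is down to just 8. So r5c2=8.
Step 34. [r6c9∈{3}] only 3 remains possible at r6c9 ⇒ r6c9=3.
Step 35. [r9c8∈{1}] nothing but 1 survives at r9c8 ⇒ r9c8=1.
Step 36. [r1c9∈{1}] r1c9's peers cover all but 1. So r1c9=1.
Step 37. [r8c7∈{8}] r8c7's peers cover all but 8 ⇒ r8c7=8.
Step 38. [r8c5∈{4}] only 4 remains possible at r8c5. So r8c5=4.
Step 39. [r7c5∈{2}] r7c5's peers cover all but 2. So r7c5=2.

Answer: 6 9 7 4 5 2 3 8 1 / 2 1 3 6 9 8 5 4 7 / 8 5 4 1 3 7 2 9 6 / 1 2 9 5 6 3 4 7 8 / 3 8 6 7 1 4 9 2 5 / 7 4 5 2 8 9 1 6 3 / 5 6 8 9 2 1 7 3 4 / 9 7 1 3 4 6 8 5 2 / 4 3 2 8 7 5 6 1 9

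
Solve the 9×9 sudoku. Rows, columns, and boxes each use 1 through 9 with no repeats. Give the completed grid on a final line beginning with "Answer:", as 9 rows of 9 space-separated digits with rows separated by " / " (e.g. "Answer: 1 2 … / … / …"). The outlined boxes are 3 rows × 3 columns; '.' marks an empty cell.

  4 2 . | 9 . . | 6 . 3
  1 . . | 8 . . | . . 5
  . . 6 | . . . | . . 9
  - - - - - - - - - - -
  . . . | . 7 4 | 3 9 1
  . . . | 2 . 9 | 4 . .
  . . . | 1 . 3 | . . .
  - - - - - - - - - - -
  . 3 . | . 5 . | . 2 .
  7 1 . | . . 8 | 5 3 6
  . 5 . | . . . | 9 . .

Step 1. [r8c4∈{4}] r8c4's peers cover all but 4, so r8c4=4.
Step 2. [r1c5∈{1}] r1c5 is down to just 1 ⇒ r1c5=1.
Step 3. [r6c9∈{2,7,8}] in col 9, 2 fits only at r6c9 ⇒ r6c9=2.
Step 4. [r6c2∈{4,6,7,8,9}] 4 has one home in col 2: r6c2, so r6c2=4.
Step 5. [r4c4∈{5,6}] across box 5, 5 lands solely at r4c4 ⇒ r4c4=5.
Step 6. [r5c3∈{1,3,5,7,8}] row 5 places 1 nowhere but r5c3 ⇒ r5c3=1.
Step 7. [r5c1∈{3,5,6,8}] row 5 places 3 nowhere but r5c1, so r5c1=3.
Step 8. [r5c8∈{5,6,7,8}] in row 5, 5 fits only at r5c8, so r5c8=5.
Step 9. [r6c8∈{6,7,8}] across col 8, 6 lands solely at r6c8 ⇒ r6c8=6.
Step 10. [r5c5∈{6,8}] across box 5, 6 lands solely at r5c5 ⇒ r5c5=6.
Step 11. [r2c6∈{2,6,7}] across row 2, 6 lands solely at r2c6. So r2c6=6.
Step 12. [r6c5∈{8}] r6c5 has the single candidate 8, so r6c5=8.
Step 13. [r6c7∈{7}] only 7 remains possible at r6c7. So r6c7=7.
Step 14. [r5c2∈{7,8}] 7 has one home in row 5: r5c2 ⇒ r5c2=7.
Step 15. [r3c2∈{8}] nothing but 8 survives at r3c2 ⇒ r3c2=8.
Step 16. [r7c7∈{1,8}] col 7 places 8 nowhere but r7c7, so r7c7=8.
Step 17. [r9c8∈{1,4,7}] box 9 places 1 nowhere but r9c8, so r9c8=1.
Step 18. [r3c1∈{5}] r3c1 has the single candidate 5. So r3c1=5.
Step 19. [r2c3∈{3,7,9}] in col 3, 3 fits only at r2c3. So r2c3=3.
Step 20. [r2c8∈{4,7}] r2c8 is the only open cell in row 2 admitting 7 ⇒ r2c8=7.
Step 21. [r6c1∈{9}] nothing but 9 survives at r6c1 ⇒ r6c1=9.
Step 22. [r7c1∈{6}] nothing but 6 survives at r7c1, so r7c1=6.
Step 23. [r7c4∈{7}] r7c4's peers cover all but 7 ⇒ r7c4=7.
Step 24. [r9c6∈{2}] r9c6 is down to just 2 ⇒ r9c6=2.
Step 25. [r4c1∈{2,8}] across col 1, 2 lands solely at r4c1 ⇒ r4c1=2.
Step 26. [r3c4∈{3}] r3c4's peers cover all but 3 ⇒ r3c4=3.
Step 27. [r7c9∈{4}] only 4 remains possible at r7c9 ⇒ r7c9=4.
Step 28. [r2c7∈{2}] only 2 remains possible at r2c7, so r2c7=2.
Step 29. [r3c5∈{2,4}] across row 3, 2 lands solely at r3c5, so r3c5=2.
Step 30. [r3c6∈{7}] r3c6's peers cover all but 7. So r3c6=7.
Step 31. [r4c3∈{8}] r4c3 has the single candidate 8 ⇒ r4c3=8.
Step 32. [r8c3∈{2,9}] 2 has one home in row 8: r8c3 ⇒ r8c3=2.
Step 33. [r7c6∈{1}] nothing but 1 survives at r7c6, so r7c6=1.
Step 34. [r7c3∈{9}] only 9 remains possible at r7c3 ⇒ r7c3=9.
Step 35. [r8c5∈{9}] r8c5 is down to just 9 ⇒ r8c5=9.
Step 36. [r3c7∈{1}] nothing but 1 survives at r3c7. So r3c7=1.
Step 37. [r1c6∈{5}] nothing but 5 survives at r1c6. So r1c6=5.
Step 38. [r9c9∈{7}] r9c9 is down to just 7 ⇒ r9c9=7.
Step 39. [r5c9∈{8}] only 8 remains possible at r5c9, so r5c9=8.
Step 40. [r2c2∈{9}] only 9 remains possible at r2c2 ⇒ r2c2=9.
Step 41. [r9c3∈{4}] r9c3 is down to just 4 ⇒ r9c3=4.
Step 42. [r9c4∈{6}] r9c4 has the single candidate 6 ⇒ r9c4=6.
Step 43. [r6c3∈{5}] r6c3 is down to just 5 ⇒ r6c3=5.
Step 44. [r1c8∈{8}] r1c8 is down to just 8, so r1c8=8.
Step 45. [r9c5∈{3}] r9c5's peers cover all but 3 ⇒ r9c5=3.
Step 46. [r4c2∈{6}] r4c2 is down to just 6. So r4c2=6.
Step 47. [r3c8∈{4}] r3c8 has the single candidate 4. So r3c8=4.
Step 48. [r2c5∈{4}] r2c5's peers cover all but 4, so r2c5=4.
Step 49. [r9c1∈{8}] r9c1 is down to just 8. So r9c1=8.
Step 50. [r1c3∈{7}] r1c3 has the single candidate 7 ⇒ r1c3=7.

Answer: 4 2 7 9 1 5 6 8 3 / 1 9 3 8 4 6 2 7 5 / 5 8 6 3 2 7 1 4 9 / 2 6 8 5 7 4 3 9 1 / 3 7 1 2 6 9 4 5 8 / 9 4 5 1 8 3 7 6 2 / 6 3 9 7 5 1 8 2 4 / 7 1 2 4 9 8 5 3 6 / 8 5 4 6 3 2 9 1 7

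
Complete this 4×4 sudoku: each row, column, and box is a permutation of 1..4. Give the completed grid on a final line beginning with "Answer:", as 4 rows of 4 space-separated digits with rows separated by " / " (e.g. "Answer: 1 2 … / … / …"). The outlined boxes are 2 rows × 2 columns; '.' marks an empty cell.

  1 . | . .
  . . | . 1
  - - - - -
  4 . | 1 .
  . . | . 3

Step 1. [r2c1∈{2,3}] 3 has one home in col 1: r2c1 ⇒ r2c1=3.
Step 2. [r1c4∈{2,4}] across col 4, 4 lands solely at r1c4, so r1c4=4.
Step 3. [r1c2∈{2}] nothing but 2 survives at r1c2. So r1c2=2.
Step 4. [r4c3∈{2,4}] 4 has one home in row 4: r4c3, so r4c3=4.
Step 5. [r2c2∈{4}] only 4 remains possible at r2c2, so r2c2=4.
Step 6. [r3c4∈{2}] r3c4 has the single candidate 2. So r3c4=2.
Step 7. [r2c3∈{2}] r2c3 is down to just 2, so r2c3=2.
Step 8. [r4c2∈{1}] r4c2's peers cover all but 1 ⇒ r4c2=1.
Step 9. [r3c2∈{3}] nothing but 3 survives at r3c2. So r3c2=3.
Step 10. [r4c1∈{2}] only 2 remains possible at r4c1, so r4c1=2.
Step 11. [r1c3∈{3}] r1c3's peers cover all but 3 ⇒ r1c3=3.

Answer: 1 2 3 4 / 3 4 2 1 / 4 3 1 2 / 2 1 4 3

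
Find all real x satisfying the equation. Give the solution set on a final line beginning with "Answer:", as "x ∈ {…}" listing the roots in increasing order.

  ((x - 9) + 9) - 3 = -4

Step 1. [((x - 9) + 9) - 3 = -4] the outer -3 inverts by adding 3. So sub: (x - 9) + 9 = -1.
Step 2. [(x - 9) + 9 = -1] subtract 9: x sits inside (… + 9). So sub: x - 9 = -10.
Step 3. [x - 9 = -10] peel the -9: add 9 from each side, so sub: x = -1.

Answer: x ∈ {-1}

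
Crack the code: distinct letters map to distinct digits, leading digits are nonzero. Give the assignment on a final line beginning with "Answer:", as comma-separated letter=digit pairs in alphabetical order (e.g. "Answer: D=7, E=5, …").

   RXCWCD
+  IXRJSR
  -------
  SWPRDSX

Step 1. [S] S is the leading digit of a 7-digit sum of two 6-digit numbers; the final carry is exactly 1. So S=1.
Step 2. [col 1: D + R ≡ X (mod 10)] X=9 is one option consistent with column 1 (D + R ≡ X (mod 10), carry-in 0) — take it ⇒ X=9.
Step 3. [col 1: D + R ≡ X (mod 10)] no forcing yet in column 1 (carry-in 0); D=5 is free and consistent — try it, so D=5.
Step 4. [col 1: D + R ≡ X (mod 10)] column 1 reads D+R+carry(0)=X with D=5, X=9; with digits 1,5,9 already taken and all letters distinct, the only value for R is 4 ⇒ R=4.
Step 5. [col 2: C + S ≡ S (mod 10)] column 2 reads C+S+carry(0)=S with S=1; with digits 1,4,5,9 already taken and all letters distinct, the only value for C is 0 ⇒ C=0.
Step 6. [col 3: W + J ≡ D (mod 10)] no forcing yet in column 3 (carry-in 0); J=3 is free and consistent — try it ⇒ J=3.
Step 7. [col 3: W + J ≡ D (mod 10)] column 3 reads W+J+carry(0)=D with J=3, D=5; with digits 0,1,3,4,5,9 already taken and all letters distinct, the only value for W is 2. So W=2.
Step 8. [col 5: X + X ≡ P (mod 10)] in column 5 we have X+X≡P with carry-in 0; given X=9 and digits 0,1,2,3,4,5,9 already taken and all letters distinct, that pins P to 8, so P=8.
Step 9. [col 6: R + I ≡ W (mod 10)] column 6 reads R+I+carry(1)=W with R=4, W=2; with digits 0,1,2,3,4,5,8,9 already taken and all letters distinct, the only value for I is 7. So I=7.

Answer: C=0, D=5, I=7, J=3, P=8, R=4, S=1, W=2, X=9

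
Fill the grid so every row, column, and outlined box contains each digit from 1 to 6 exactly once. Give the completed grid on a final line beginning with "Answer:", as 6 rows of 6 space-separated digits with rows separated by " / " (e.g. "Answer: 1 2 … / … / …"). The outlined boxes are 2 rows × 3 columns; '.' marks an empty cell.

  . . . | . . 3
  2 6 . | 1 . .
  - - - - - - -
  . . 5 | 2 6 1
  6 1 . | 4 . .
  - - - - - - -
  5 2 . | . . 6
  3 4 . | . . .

Step 1. [r5c5∈{1,3,4}] in row 5, 4 fits only at r5c5 ⇒ r5c5=4.
Step 2. [r2c5∈{5}] r2c5 has the single candidate 5. So r2c5=5.
Step 3. [r1c1∈{1,4}] in col 1, 1 fits only at r1c1. So r1c1=1.
Step 4. [r2c3∈{3,4}] row 2 places 3 nowhere but r2c3. So r2c3=3.
Step 5. [r6c6∈{2,5}] col 6 places 2 nowhere but r6c6, so r6c6=2.
Step 6. [r6c5∈{1}] only 1 remains possible at r6c5 ⇒ r6c5=1.
Step 7. [r2c6∈{4}] r2c6's peers cover all but 4. So r2c6=4.
Step 8. [r5c3∈{1}] nothing but 1 survives at r5c3, so r5c3=1.
Step 9. [r1c3∈{4}] nothing but 4 survives at r1c3. So r1c3=4.
Step 10. [r6c4∈{5}] nothing but 5 survives at r6c4 ⇒ r6c4=5.
Step 11. [r4c3∈{2}] r4c3 has the single candidate 2 ⇒ r4c3=2.
Step 12. [r6c3∈{6}] r6c3 is down to just 6, so r6c3=6.
Step 13. [r4c5∈{3}] nothing but 3 survives at r4c5 ⇒ r4c5=3.
Step 14. [r3c1∈{4}] r3c1's peers cover all but 4 ⇒ r3c1=4.
Step 15. [r1c4∈{6}] r1c4 is down to just 6, so r1c4=6.
Step 16. [r3c2∈{3}] only 3 remains possible at r3c2. So r3c2=3.
Step 17. [r4c6∈{5}] r4c6 has the single candidate 5. So r4c6=5.
Step 18. [r1c2∈{5}] r1c2 is down to just 5. So r1c2=5.
Step 19. [r1c5∈{2}] r1c5 has the single candidate 2, so r1c5=2.
Step 20. [r5c4∈{3}] nothing but 3 survives at r5c4, so r5c4=3.

Answer: 1 5 4 6 2 3 / 2 6 3 1 5 4 / 4 3 5 2 6 1 / 6 1 2 4 3 5 / 5 2 1 3 4 6 / 3 4 6 5 1 2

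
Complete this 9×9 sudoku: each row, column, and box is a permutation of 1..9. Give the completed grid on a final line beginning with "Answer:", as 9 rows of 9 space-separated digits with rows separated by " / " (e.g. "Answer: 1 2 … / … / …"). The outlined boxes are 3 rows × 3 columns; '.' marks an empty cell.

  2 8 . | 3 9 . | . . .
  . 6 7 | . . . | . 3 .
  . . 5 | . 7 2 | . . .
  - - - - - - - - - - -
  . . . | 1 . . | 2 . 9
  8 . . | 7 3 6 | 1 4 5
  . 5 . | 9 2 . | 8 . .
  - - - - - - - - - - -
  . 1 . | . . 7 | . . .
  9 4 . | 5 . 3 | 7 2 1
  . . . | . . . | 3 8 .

Step 1. [r6c6∈{4}] r6c6 is down to just 4. So r6c6=4.
Step 2. [r3c4∈{4,6,8}] 6 has one home in box 2: r3c4. So r3c4=6.
Step 3. [r2c7∈{4,5,9}] across row 2, 9 lands solely at r2c7, so r2c7=9.
Step 4. [r3c7∈{4}] only 4 remains possible at r3c7. So r3c7=4.
Step 5. [r6c9∈{3,6,7}] r6c9 is the only open cell in col 9 admitting 3, so r6c9=3.
Step 6. [r1c3∈{1,4}] r1c3 is the only open cell in row 1 admitting 4, so r1c3=4.
Step 7. [r2c1∈{1}] r2c1 is down to just 1, so r2c1=1.
Step 8. [r3c1∈{3}] r3c1 has the single candidate 3, so r3c1=3.
Step 9. [r7c3∈{2,3,6,8}] r7c3 is the only open cell in row 7 admitting 3, so r7c3=3.
Step 10. [r4c3∈{6}] r4c3's peers cover all but 6, so r4c3=6.
Step 11. [r4c8∈{7}] r4c8 has the single candidate 7. So r4c8=7.
Step 12. [r9c5∈{1,4,6}] col 5 places 1 nowhere but r9c5, so r9c5=1.
Step 13. [r7c4∈{2,4,8}] in row 7, 2 fits only at r7c4, so r7c4=2.
Step 14. [r7c5∈{4,6,8}] r7c5 is the only open cell in row 7 admitting 8 ⇒ r7c5=8.
Step 15. [r2c4∈{4,8}] across col 4, 8 lands solely at r2c4 ⇒ r2c4=8.
Step 16. [r9c1∈{5,6,7}] in row 9, 5 fits only at r9c1, so r9c1=5.
Step 17. [r9c9∈{4,6}] 6 has one home in row 9: r9c9, so r9c9=6.
Step 18. [r2c6∈{5}] r2c6's peers cover all but 5, so r2c6=5.
Step 19. [r7c7∈{5}] r7c7 is down to just 5. So r7c7=5.
Step 20. [r9c3∈{2}] nothing but 2 survives at r9c3, so r9c3=2.
Step 21. [r1c8∈{1,5,6}] 5 has one home in row 1: r1c8 ⇒ r1c8=5.
Step 22. [r5c2∈{2,9}] r5c2 is the only open cell in row 5 admitting 2. So r5c2=2.
Step 23. [r7c1∈{6}] nothing but 6 survives at r7c1, so r7c1=6.
Step 24. [r4c1∈{4}] r4c1 has the single candidate 4. So r4c1=4.
Step 25. [r4c6∈{8}] only 8 remains possible at r4c6. So r4c6=8.
Step 26. [r1c9∈{7}] r1c9 has the single candidate 7. So r1c9=7.
Step 27. [r9c2∈{7}] r9c2 is down to just 7, so r9c2=7.
Step 28. [r8c3∈{8}] r8c3 is down to just 8. So r8c3=8.
Step 29. [r2c9∈{2}] only 2 remains possible at r2c9. So r2c9=2.
Step 30. [r6c1∈{7}] r6c1's peers cover all but 7 ⇒ r6c1=7.
Step 31. [r3c8∈{1}] r3c8 is down to just 1, so r3c8=1.
Step 32. [r9c4∈{4}] r9c4's peers cover all but 4 ⇒ r9c4=4.
Step 33. [r4c5∈{5}] nothing but 5 survives at r4c5 ⇒ r4c5=5.
Step 34. [r5c3∈{9}] r5c3 is down to just 9 ⇒ r5c3=9.
Step 35. [r8c5∈{6}] r8c5's peers cover all but 6. So r8c5=6.
Step 36. [r3c9∈{8}] nothing but 8 survives at r3c9. So r3c9=8.
Step 37. [r4c2∈{3}] r4c2 is down to just 3 ⇒ r4c2=3.
Step 38. [r6c8∈{6}] r6c8 has the single candidate 6, so r6c8=6.
Step 39. [r1c7∈{6}] r1c7 is down to just 6, so r1c7=6.
Step 40. [r2c5∈{4}] nothing but 4 survives at r2c5, so r2c5=4.
Step 41. [r7c8∈{9}] only 9 remains possible at r7c8, so r7c8=9.
Step 42. [r3c2∈{9}] r3c2 has the single candidate 9, so r3c2=9.
Step 43. [r1c6∈{1}] only 1 remains possible at r1c6. So r1c6=1.
Step 44. [r9c6∈{9}] only 9 remains possible at r9c6, so r9c6=9.
Step 45. [r6c3∈{1}] only 1 remains possible at r6c3, so r6c3=1.
Step 46. [r7c9∈{4}] nothing but 4 survives at r7c9 ⇒ r7c9=4.

Answer: 2 8 4 3 9 1 6 5 7 / 1 6 7 8 4 5 9 3 2 / 3 9 5 6 7 2 4 1 8 / 4 3 6 1 5 8 2 7 9 / 8 2 9 7 3 6 1 4 5 / 7 5 1 9 2 4 8 6 3 / 6 1 3 2 8 7 5 9 4 / 9 4 8 5 6 3 7 2 1 / 5 7 2 4 1 9 3 8 6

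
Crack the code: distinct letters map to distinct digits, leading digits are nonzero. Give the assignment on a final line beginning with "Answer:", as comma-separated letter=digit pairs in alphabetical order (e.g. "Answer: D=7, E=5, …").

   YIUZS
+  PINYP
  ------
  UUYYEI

Step 1. [col 1: S + P ≡ I (mod 10)] S=7 is one option consistent with column 1 (S + P ≡ I (mod 10), carry-in 0) — take it, so S=7.
Step 2. [col 1: S + P ≡ I (mod 10)] P=2 is one option consistent with column 1 (S + P ≡ I (mod 10), carry-in 0) — take it. So P=2.
Step 3. [col 1: S + P ≡ I (mod 10)] column 1: given S=7, P=2, carry-in 0, and digits 2,7 already taken and all letters distinct, S+P≡I (mod 10) forces I=9. So I=9.
Step 4. [col 2: Z + Y ≡ E (mod 10)] no forcing yet in column 2 (carry-in 0); Z=5 is free and consistent — try it, so Z=5.
Step 5. [U] the sum has 6 digits but both addends have 5; that extra leading digit U is the final carry, namely 1. So U=1.
Step 6. [col 2: Z + Y ≡ E (mod 10)] E=3 is one option consistent with column 2 (Z + Y ≡ E (mod 10), carry-in 0) — take it, so E=3.
Step 7. [col 2: Z + Y ≡ E (mod 10)] column 2 reads Z+Y+carry(0)=E with Z=5, E=3; with digits 1,2,3,5,7,9 already taken and all letters distinct, the only value for Y is 8 ⇒ Y=8.
Step 8. [col 3: U + N ≡ Y (mod 10)] in column 3 we have U+N≡Y with carry-in 1; given U=1, Y=8 and digits 1,2,3,5,7,8,9 already taken and all letters distinct, that pins N to 6, so N=6.

Answer: E=3, I=9, N=6, P=2, S=7, U=1, Y=8, Z=5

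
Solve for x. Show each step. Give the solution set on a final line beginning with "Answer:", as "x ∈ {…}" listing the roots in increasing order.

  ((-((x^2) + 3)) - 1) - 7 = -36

Step 1. [((-((x^2) + 3)) - 1) - 7 = -36] peel the -7: add 7 from each side. So sub: (-((x^2) + 3)) - 1 = -29.
Step 2. [(-((x^2) + 3)) - 1 = -29] -1 is outermost — add 1 both sides. So sub: -((x^2) + 3) = -28.
Step 3. [-((x^2) + 3) = -28] LHS negated; negate both sides ⇒ neg: (x^2) + 3 = 28.
Step 4. [(x^2) + 3 = 28] peel the +3: subtract 3 from each side, so sub: x^2 = 25.
Step 5. [x^2 = 25] √ both sides: 25 ≥ 0 gives two branches, so sqrt: x = 5 or -5.

Answer: x ∈ {-5, 5}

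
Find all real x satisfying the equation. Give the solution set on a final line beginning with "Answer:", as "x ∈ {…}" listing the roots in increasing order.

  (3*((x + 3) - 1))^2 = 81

Step 1. [(3*((x + 3) - 1))^2 = 81] 81 ≥ 0, LHS is (·)² — take ±√, so sqrt: 3*((x + 3) - 1) = 9 or -9.
Step 2. [3*((x + 3) - 1) = 9 or -9] LHS = 3·(…); ÷3 both sides, so div: (x + 3) - 1 = 3 or -3.
Step 3. [(x + 3) - 1 = 3 or -3] 1 comes off first (add 1) ⇒ sub: x + 3 = 4 or -2.
Step 4. [x + 3 = 4 or -2] subtract 3: x sits inside (… + 3), so sub: x = 1 or -5.

Answer: x ∈ {-5, 1}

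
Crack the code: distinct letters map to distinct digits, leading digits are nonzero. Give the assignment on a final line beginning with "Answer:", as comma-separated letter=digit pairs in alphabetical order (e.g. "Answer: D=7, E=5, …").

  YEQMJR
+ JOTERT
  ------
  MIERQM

Step 1. [col 1: R + T ≡ M (mod 10)] column 1 (R + T ≡ M (mod 10), carry-in 0) doesn't pin M yet; pick M=7 and continue. So M=7.
Step 2. [col 1: R + T ≡ M (mod 10)] no forcing yet in column 1 (carry-in 0); T=9 is free and consistent — try it. So T=9.
Step 3. [col 1: R + T ≡ M (mod 10)] column 1 reads R+T+carry(0)=M with T=9, M=7; with digits 7,9 already taken and all letters distinct, the only value for R is 8, so R=8.
Step 4. [col 2: J + R ≡ Q (mod 10)] several values work for Q in column 2 (J + R ≡ Q (mod 10), carry-in 1); try Q=1 ⇒ Q=1.
Step 5. [col 2: J + R ≡ Q (mod 10)] from column 2 (R=8, Q=1, carry-in 1, digits 1,7,8,9 already taken and all letters distinct): J must equal 2 ⇒ J=2.
Step 6. [col 3: M + E ≡ R (mod 10)] in column 3 we have M+E≡R with carry-in 1; given M=7, R=8 and digits 1,2,7,8,9 already taken and all letters distinct, that pins E to 0 ⇒ E=0.
Step 7. [col 5: E + O ≡ I (mod 10)] I=4 is one option consistent with column 5 (E + O ≡ I (mod 10), carry-in 1) — take it. So I=4.
Step 8. [col 5: E + O ≡ I (mod 10)] column 5: given E=0, I=4, carry-in 1, and digits 0,1,2,4,7,8,9 already taken and all letters distinct, E+O≡I (mod 10) forces O=3. So O=3.
Step 9. [col 6: Y + J ≡ M (mod 10)] in column 6 we have Y+J≡M with carry-in 0; given J=2, M=7 and digits 0,1,2,3,4,7,8,9 already taken and all letters distinct, that pins Y to 5, so Y=5.

Answer: E=0, I=4, J=2, M=7, O=3, Q=1, R=8, T=9, Y=5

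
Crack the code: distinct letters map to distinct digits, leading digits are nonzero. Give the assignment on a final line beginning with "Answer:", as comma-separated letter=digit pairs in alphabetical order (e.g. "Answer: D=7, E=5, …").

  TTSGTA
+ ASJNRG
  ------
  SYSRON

Step 1. [col 1: A + G ≡ N (mod 10)] several values work for G in column 1 (A + G ≡ N (mod 10), carry-in 0); try G=3. So G=3.
Step 2. [col 1: A + G ≡ N (mod 10)] no forcing yet in column 1 (carry-in 0); N=4 is free and consistent — try it ⇒ N=4.
Step 3. [col 1: A + G ≡ N (mod 10)] in column 1 we have A+G≡N with carry-in 0; given G=3, N=4 and digits 3,4 already taken and all letters distinct, that pins A to 1, so A=1.
Step 4. [col 2: T + R ≡ O (mod 10)] no forcing yet in column 2 (carry-in 0); T=7 is free and consistent — try it. So T=7.
Step 5. [col 2: T + R ≡ O (mod 10)] column 2 (T + R ≡ O (mod 10), carry-in 0) doesn't pin O yet; pick O=5 and continue. So O=5.
Step 6. [col 2: T + R ≡ O (mod 10)] column 2: given T=7, O=5, carry-in 0, and digits 1,3,4,5,7 already taken and all letters distinct, T+R≡O (mod 10) forces R=8 ⇒ R=8.
Step 7. [col 4: S + J ≡ S (mod 10)] column 4 reads S+J+carry(0)=S with nothing yet; with digits 1,3,4,5,7,8 already taken and all letters distinct, the only value for J is 0. So J=0.
Step 8. [col 4: S + J ≡ S (mod 10)] column 4 (S + J ≡ S (mod 10), carry-in 0) doesn't pin S yet; pick S=9 and continue ⇒ S=9.
Step 9. [col 5: T + S ≡ Y (mod 10)] from column 5 (T=7, S=9, carry-in 0, digits 0,1,3,4,5,7,8,9 already taken and all letters distinct): Y must equal 6. So Y=6.

Answer: A=1, G=3, J=0, N=4, O=5, R=8, S=9, T=7, Y=6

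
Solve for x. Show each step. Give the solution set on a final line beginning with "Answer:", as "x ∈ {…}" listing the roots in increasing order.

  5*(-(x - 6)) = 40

Step 1. [5*(-(x - 6)) = 40] 5·(inner) — divide through by 5. So div: -(x - 6) = 8.
Step 2. [-(x - 6) = 8] leading − — multiply by −1 ⇒ neg: x - 6 = -8.
Step 3. [x - 6 = -8] peel the -6: add 6 from each side ⇒ sub: x = -2.

Answer: x ∈ {-2}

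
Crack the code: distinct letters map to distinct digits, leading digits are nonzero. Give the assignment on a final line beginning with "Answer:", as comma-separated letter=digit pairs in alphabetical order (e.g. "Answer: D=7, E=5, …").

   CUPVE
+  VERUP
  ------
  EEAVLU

Step 1. [col 1: E + P ≡ U (mod 10)] several values work for U in column 1 (E + P ≡ U (mod 10), carry-in 0); try U=6. So U=6.
Step 2. [col 1: E + P ≡ U (mod 10)] no forcing yet in column 1 (carry-in 0); P=5 is free and consistent — try it. So P=5.
Step 3. [col 1: E + P ≡ U (mod 10)] column 1: given P=5, U=6, carry-in 0, and digits 5,6 already taken and all letters distinct, E+P≡U (mod 10) forces E=1, so E=1.
Step 4. [col 2: V + U ≡ L (mod 10)] several values work for V in column 2 (V + U ≡ L (mod 10), carry-in 0); try V=8 ⇒ V=8.
Step 5. [col 2: V + U ≡ L (mod 10)] column 2 reads V+U+carry(0)=L with V=8, U=6; with digits 1,5,6,8 already taken and all letters distinct, the only value for L is 4 ⇒ L=4.
Step 6. [col 3: P + R ≡ V (mod 10)] column 3: given P=5, V=8, carry-in 1, and digits 1,4,5,6,8 already taken and all letters distinct, P+R≡V (mod 10) forces R=2, so R=2.
Step 7. [col 4: U + E ≡ A (mod 10)] from column 4 (U=6, E=1, carry-in 0, digits 1,2,4,5,6,8 already taken and all letters distinct): A must equal 7. So A=7.
Step 8. [col 5: C + V ≡ E (mod 10)] column 5: given V=8, E=1, carry-in 0, and digits 1,2,4,5,6,7,8 already taken and all letters distinct, C+V≡E (mod 10) forces C=3 ⇒ C=3.

Answer: A=7, C=3, E=1, L=4, P=5, R=2, U=6, V=8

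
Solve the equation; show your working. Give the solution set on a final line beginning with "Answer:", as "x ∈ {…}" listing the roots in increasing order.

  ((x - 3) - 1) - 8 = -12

Step 1. [((x - 3) - 1) - 8 = -12] 8 comes off first (add 8), so sub: (x - 3) - 1 = -4.
Step 2. [(x - 3) - 1 = -4] the outer -1 inverts by adding 1 ⇒ sub: x - 3 = -3.
Step 3. [x - 3 = -3] peel the -3: add 3 from each side ⇒ sub: x = 0.

Answer: x ∈ {0}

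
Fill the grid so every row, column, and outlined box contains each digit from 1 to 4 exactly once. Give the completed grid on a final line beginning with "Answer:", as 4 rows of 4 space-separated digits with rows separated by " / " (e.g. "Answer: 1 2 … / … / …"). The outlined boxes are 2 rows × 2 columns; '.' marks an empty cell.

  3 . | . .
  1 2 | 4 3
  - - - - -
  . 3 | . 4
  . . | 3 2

Step 1. [r4c2∈{1,4}] in row 4, 1 fits only at r4c2. So r4c2=1.
Step 2. [r1c4∈{1}] r1c4 is down to just 1. So r1c4=1.
Step 3. [r3c1∈{2}] r3c1 has the single candidate 2, so r3c1=2.
Step 4. [r4c1∈{4}] r4c1 is down to just 4. So r4c1=4.
Step 5. [r1c2∈{4}] r1c2's peers cover all but 4, so r1c2=4.
Step 6. [r3c3∈{1}] nothing but 1 survives at r3c3. So r3c3=1.
Step 7. [r1c3∈{2}] nothing but 2 survives at r1c3, so r1c3=2.

Answer: 3 4 2 1 / 1 2 4 3 / 2 3 1 4 / 4 1 3 2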